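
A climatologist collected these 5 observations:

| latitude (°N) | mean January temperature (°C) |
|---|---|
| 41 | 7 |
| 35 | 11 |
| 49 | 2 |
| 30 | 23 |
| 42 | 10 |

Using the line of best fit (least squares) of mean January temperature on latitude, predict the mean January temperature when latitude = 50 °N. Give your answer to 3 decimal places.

0.051

n = 5, Σx = 197, Σy = 53, Σxy = 1880, Σx² = 7971
Sxx = Σx² − (Σx)²/n = 7971 − 7761.8 = 209.2
Sxy = Σxy − (Σx)(Σy)/n = 1880 − 2088.2 = -208.2
b = Sxy/Sxx = -208.2/209.2 = -0.995220
a = ȳ − b·x̄ = 10.6 − (-0.995220)·39.4 = 49.811663
ŷ(50) = a + b·50 = 49.811663 + (-0.995220)·50 = 0.050669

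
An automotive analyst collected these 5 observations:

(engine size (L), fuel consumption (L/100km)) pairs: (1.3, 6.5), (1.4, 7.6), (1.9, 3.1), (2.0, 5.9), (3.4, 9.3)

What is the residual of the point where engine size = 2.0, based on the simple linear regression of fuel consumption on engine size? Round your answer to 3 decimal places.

-0.580

n = 5, Σx = 10, Σy = 32.4, Σxy = 68.4, Σx² = 22.82
Sxx = Σx² − (Σx)²/n = 22.82 − 20 = 2.82
Sxy = Σxy − (Σx)(Σy)/n = 68.4 − 64.8 = 3.6
b = Sxy/Sxx = 3.6/2.82 = 1.276596
a = ȳ − b·x̄ = 6.48 − 1.276596·2 = 3.926809
ŷ(2.0) = 3.926809 + 1.276596·2 = 6.48
residual = y − ŷ = 5.9 − 6.48 = -0.58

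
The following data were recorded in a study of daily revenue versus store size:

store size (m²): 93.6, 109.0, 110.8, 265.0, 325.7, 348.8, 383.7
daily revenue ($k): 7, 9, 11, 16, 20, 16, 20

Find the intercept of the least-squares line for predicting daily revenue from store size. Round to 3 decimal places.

n = 7, Σx = 1636.6, Σy = 99, Σxy = 26863.8, Σx² = 478111.22
Sxx = Σx² − (Σx)²/n = 478111.22 − 382637.08 = 95474.14
Sxy = Σxy − (Σx)(Σy)/n = 26863.8 − 23146.2 = 3717.6
b = Sxy/Sxx = 3717.6/95474.14 = 0.038938
a = ȳ − b·x̄ = 14.142857 − 0.038938·233.8 = 5.039084

5.039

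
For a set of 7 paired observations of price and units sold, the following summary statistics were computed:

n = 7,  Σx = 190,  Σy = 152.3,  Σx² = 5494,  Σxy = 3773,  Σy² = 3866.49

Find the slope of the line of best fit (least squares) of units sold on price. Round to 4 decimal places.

Sxx = Σx² − (Σx)²/n = 5494 − 5157.142857 = 336.857143
Sxy = Σxy − (Σx)(Σy)/n = 3773 − 4133.857143 = -360.857143
b = Sxy/Sxx = -360.857143/336.857143 = -1.071247

-1.0712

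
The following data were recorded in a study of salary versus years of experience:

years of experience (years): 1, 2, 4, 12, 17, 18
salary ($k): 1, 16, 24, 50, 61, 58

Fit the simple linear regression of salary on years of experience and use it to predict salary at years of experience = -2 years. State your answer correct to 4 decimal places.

0.3425

n = 6, Σx = 54, Σy = 210, Σxy = 2810, Σx² = 778
Sxx = Σx² − (Σx)²/n = 778 − 486 = 292
Sxy = Σxy − (Σx)(Σy)/n = 2810 − 1890 = 920
b = Sxy/Sxx = 920/292 = 3.150685
a = ȳ − b·x̄ = 35 − 3.150685·9 = 6.643836
ŷ(-2) = a + b·-2 = 6.643836 + 3.150685·(-2) = 0.342466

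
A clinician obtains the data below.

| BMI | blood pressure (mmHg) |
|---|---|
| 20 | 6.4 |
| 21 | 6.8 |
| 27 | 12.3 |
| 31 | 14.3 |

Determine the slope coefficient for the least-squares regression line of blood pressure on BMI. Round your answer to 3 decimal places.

n = 4, Σx = 99, Σy = 39.8, Σxy = 1046.2, Σx² = 2531
Sxx = Σx² − (Σx)²/n = 2531 − 2450.25 = 80.75
Sxy = Σxy − (Σx)(Σy)/n = 1046.2 − 985.05 = 61.15
b = Sxy/Sxx = 61.15/80.75 = 0.757276

0.757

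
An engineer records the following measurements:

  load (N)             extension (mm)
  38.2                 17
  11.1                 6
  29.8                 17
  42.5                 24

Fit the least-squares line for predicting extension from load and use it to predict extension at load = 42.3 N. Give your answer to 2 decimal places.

n = 4, Σx = 121.6, Σy = 64, Σxy = 2242.6, Σx² = 4276.74
Sxx = Σx² − (Σx)²/n = 4276.74 − 3696.64 = 580.1
Sxy = Σxy − (Σx)(Σy)/n = 2242.6 − 1945.6 = 297
b = Sxy/Sxx = 297/580.1 = 0.511981
a = ȳ − b·x̄ = 16 − 0.511981·30.4 = 0.435787
ŷ(42.3) = a + b·42.3 = 0.435787 + 0.511981·42.3 = 22.092570

22.09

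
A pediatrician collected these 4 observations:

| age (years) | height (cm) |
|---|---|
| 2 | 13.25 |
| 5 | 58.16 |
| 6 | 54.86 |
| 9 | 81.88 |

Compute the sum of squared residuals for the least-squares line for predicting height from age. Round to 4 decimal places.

164.1570

n = 4, Σx = 22, Σy = 208.15, Σxy = 1383.38, Σx² = 146, Σy² = 13272.1021
Sxx = Σx² − (Σx)²/n = 146 − 121 = 25
Sxy = Σxy − (Σx)(Σy)/n = 1383.38 − 1144.825 = 238.555
Syy = Σy² − (Σy)²/n = 13272.1021 − 10831.605625 = 2440.496475
b = Sxy/Sxx = 238.555/25 = 9.5422
SSE = Syy − b·Sxy = 2440.496475 − 9.5422·238.555 = 164.156954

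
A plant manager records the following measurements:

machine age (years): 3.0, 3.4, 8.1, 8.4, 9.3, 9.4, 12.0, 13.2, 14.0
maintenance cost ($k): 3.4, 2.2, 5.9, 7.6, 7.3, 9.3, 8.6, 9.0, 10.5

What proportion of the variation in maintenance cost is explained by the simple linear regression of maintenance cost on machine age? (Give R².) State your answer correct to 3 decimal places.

n = 9, Σx = 80.8, Σy = 63.8, Σxy = 653.62, Σx² = 845.82, Σy² = 513.96
Sxx = Σx² − (Σx)²/n = 845.82 − 725.404444 = 120.415556
Sxy = Σxy − (Σx)(Σy)/n = 653.62 − 572.782222 = 80.837778
Syy = Σy² − (Σy)²/n = 513.96 − 452.271111 = 61.688889
R² = Sxy²/(Sxx·Syy) = (80.837778)²/(120.415556·61.688889) = 0.879709

0.880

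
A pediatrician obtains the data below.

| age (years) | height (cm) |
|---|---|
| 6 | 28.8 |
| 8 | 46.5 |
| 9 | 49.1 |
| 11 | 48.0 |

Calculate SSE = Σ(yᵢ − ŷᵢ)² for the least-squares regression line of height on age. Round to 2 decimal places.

89.10

n = 4, Σx = 34, Σy = 172.4, Σxy = 1514.7, Σx² = 302, Σy² = 7706.5
Sxx = Σx² − (Σx)²/n = 302 − 289 = 13
Sxy = Σxy − (Σx)(Σy)/n = 1514.7 − 1465.4 = 49.3
Syy = Σy² − (Σy)²/n = 7706.5 − 7430.44 = 276.06
b = Sxy/Sxx = 49.3/13 = 3.792308
SSE = Syy − b·Sxy = 276.06 − 3.792308·49.3 = 89.099231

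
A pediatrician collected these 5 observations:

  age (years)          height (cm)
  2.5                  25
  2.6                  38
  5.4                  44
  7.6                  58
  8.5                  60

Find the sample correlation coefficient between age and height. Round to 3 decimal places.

0.949

n = 5, Σx = 26.6, Σy = 225, Σxy = 1349.7, Σx² = 172.18, Σy² = 10969
Sxx = Σx² − (Σx)²/n = 172.18 − 141.512 = 30.668
Sxy = Σxy − (Σx)(Σy)/n = 1349.7 − 1197 = 152.7
Syy = Σy² − (Σy)²/n = 10969 − 10125 = 844
r = Sxy/√(Sxx·Syy) = 152.7/√(25883.792) = 152.7/160.884406 = 0.949129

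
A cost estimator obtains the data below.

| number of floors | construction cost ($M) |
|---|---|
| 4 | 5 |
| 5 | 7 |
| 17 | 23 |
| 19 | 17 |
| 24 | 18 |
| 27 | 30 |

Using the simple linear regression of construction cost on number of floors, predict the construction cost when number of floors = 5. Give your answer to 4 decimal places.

n = 6, Σx = 96, Σy = 100, Σxy = 2011, Σx² = 1996
Sxx = Σx² − (Σx)²/n = 1996 − 1536 = 460
Sxy = Σxy − (Σx)(Σy)/n = 2011 − 1600 = 411
b = Sxy/Sxx = 411/460 = 0.893478
a = ȳ − b·x̄ = 16.666667 − 0.893478·16 = 2.371014
ŷ(5) = a + b·5 = 2.371014 + 0.893478·5 = 6.838406

6.8384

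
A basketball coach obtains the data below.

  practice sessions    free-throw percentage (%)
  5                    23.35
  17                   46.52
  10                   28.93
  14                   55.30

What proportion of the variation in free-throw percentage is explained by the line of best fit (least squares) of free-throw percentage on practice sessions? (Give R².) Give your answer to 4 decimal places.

n = 4, Σx = 46, Σy = 154.1, Σxy = 1971.09, Σx² = 610, Σy² = 6604.3678
Sxx = Σx² − (Σx)²/n = 610 − 529 = 81
Sxy = Σxy − (Σx)(Σy)/n = 1971.09 − 1772.15 = 198.94
Syy = Σy² − (Σy)²/n = 6604.3678 − 5936.7025 = 667.6653
R² = Sxy²/(Sxx·Syy) = (198.94)²/(81·667.6653) = 0.731813

0.7318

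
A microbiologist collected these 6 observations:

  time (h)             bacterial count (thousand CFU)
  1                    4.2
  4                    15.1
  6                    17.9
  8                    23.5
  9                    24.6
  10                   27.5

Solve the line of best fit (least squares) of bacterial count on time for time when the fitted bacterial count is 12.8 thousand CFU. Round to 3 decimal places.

n = 6, Σx = 38, Σy = 112.8, Σxy = 856.4, Σx² = 298
Sxx = Σx² − (Σx)²/n = 298 − 240.666667 = 57.333333
Sxy = Σxy − (Σx)(Σy)/n = 856.4 − 714.4 = 142
b = Sxy/Sxx = 142/57.333333 = 2.476744
a = ȳ − b·x̄ = 18.8 − 2.476744·6.333333 = 3.113953
Set a + b·x = 12.8: x = (12.8 − 3.113953) / 2.476744 = 3.910798

3.911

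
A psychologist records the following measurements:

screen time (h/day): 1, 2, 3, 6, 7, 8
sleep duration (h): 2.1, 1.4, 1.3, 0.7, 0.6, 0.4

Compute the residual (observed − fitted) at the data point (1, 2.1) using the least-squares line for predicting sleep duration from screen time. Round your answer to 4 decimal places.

0.2703

n = 6, Σx = 27, Σy = 6.5, Σxy = 20.4, Σx² = 163
Sxx = Σx² − (Σx)²/n = 163 − 121.5 = 41.5
Sxy = Σxy − (Σx)(Σy)/n = 20.4 − 29.25 = -8.85
b = Sxy/Sxx = -8.85/41.5 = -0.213253
a = ȳ − b·x̄ = 1.083333 − (-0.213253)·4.5 = 2.042972
ŷ(1) = 2.042972 + (-0.213253)·1 = 1.829719
residual = y − ŷ = 2.1 − 1.829719 = 0.270281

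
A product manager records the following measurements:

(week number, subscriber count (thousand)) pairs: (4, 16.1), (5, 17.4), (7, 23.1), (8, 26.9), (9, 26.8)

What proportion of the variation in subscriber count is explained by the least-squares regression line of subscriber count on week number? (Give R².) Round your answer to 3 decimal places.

n = 5, Σx = 33, Σy = 110.3, Σxy = 769.5, Σx² = 235, Σy² = 2537.43
Sxx = Σx² − (Σx)²/n = 235 − 217.8 = 17.2
Sxy = Σxy − (Σx)(Σy)/n = 769.5 − 727.98 = 41.52
Syy = Σy² − (Σy)²/n = 2537.43 − 2433.218 = 104.212
R² = Sxy²/(Sxx·Syy) = (41.52)²/(17.2·104.212) = 0.961764

0.962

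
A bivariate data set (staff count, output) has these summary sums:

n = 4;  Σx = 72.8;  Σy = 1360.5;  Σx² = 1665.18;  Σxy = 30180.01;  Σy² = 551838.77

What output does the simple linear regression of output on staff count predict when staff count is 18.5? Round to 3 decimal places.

Sxx = Σx² − (Σx)²/n = 1665.18 − 1324.96 = 340.22
Sxy = Σxy − (Σx)(Σy)/n = 30180.01 − 24761.1 = 5418.91
b = Sxy/Sxx = 5418.91/340.22 = 15.927664
a = ȳ − b·x̄ = 340.125 − 15.927664·18.2 = 50.241507
ŷ(18.5) = a + b·18.5 = 50.241507 + 15.927664·18.5 = 344.903299

344.903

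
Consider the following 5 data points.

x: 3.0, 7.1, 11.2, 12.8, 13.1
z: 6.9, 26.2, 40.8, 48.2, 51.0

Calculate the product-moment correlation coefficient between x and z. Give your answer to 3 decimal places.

n = 5, Σx = 47.2, Σy = 173.1, Σxy = 1948.74, Σx² = 520.3, Σy² = 7322.93
Sxx = Σx² − (Σx)²/n = 520.3 − 445.568 = 74.732
Sxy = Σxy − (Σx)(Σy)/n = 1948.74 − 1634.064 = 314.676
Syy = Σy² − (Σy)²/n = 7322.93 − 5992.722 = 1330.208
r = Sxy/√(Sxx·Syy) = 314.676/√(99409.104256) = 314.676/315.292094 = 0.998046

0.998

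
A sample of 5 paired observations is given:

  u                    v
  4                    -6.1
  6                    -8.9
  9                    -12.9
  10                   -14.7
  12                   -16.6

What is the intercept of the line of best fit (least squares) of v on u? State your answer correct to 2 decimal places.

-0.85

n = 5, Σx = 41, Σy = -59.2, Σxy = -540.1, Σx² = 377
Sxx = Σx² − (Σx)²/n = 377 − 336.2 = 40.8
Sxy = Σxy − (Σx)(Σy)/n = -540.1 − (-485.44) = -54.66
b = Sxy/Sxx = -54.66/40.8 = -1.339706
a = ȳ − b·x̄ = -11.84 − (-1.339706)·8.2 = -0.854412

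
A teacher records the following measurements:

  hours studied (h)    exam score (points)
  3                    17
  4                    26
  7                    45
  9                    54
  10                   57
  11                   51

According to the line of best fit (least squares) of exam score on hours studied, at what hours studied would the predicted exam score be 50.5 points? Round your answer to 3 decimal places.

n = 6, Σx = 44, Σy = 250, Σxy = 2087, Σx² = 376
Sxx = Σx² − (Σx)²/n = 376 − 322.666667 = 53.333333
Sxy = Σxy − (Σx)(Σy)/n = 2087 − 1833.333333 = 253.666667
b = Sxy/Sxx = 253.666667/53.333333 = 4.75625
a = ȳ − b·x̄ = 41.666667 − 4.75625·7.333333 = 6.7875
Set a + b·x = 50.5: x = (50.5 − 6.7875) / 4.75625 = 9.190539

9.191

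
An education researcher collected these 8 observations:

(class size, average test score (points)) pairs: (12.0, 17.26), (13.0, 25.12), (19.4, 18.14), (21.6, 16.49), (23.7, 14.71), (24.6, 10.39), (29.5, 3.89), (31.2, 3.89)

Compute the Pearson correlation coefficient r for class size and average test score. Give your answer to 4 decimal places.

n = 8, Σx = 175, Σy = 109.89, Σxy = 2082.124, Σx² = 4166.46, Σy² = 1884.5021
Sxx = Σx² − (Σx)²/n = 4166.46 − 3828.125 = 338.335
Sxy = Σxy − (Σx)(Σy)/n = 2082.124 − 2403.84375 = -321.71975
Syy = Σy² − (Σy)²/n = 1884.5021 − 1509.476512 = 375.025587
r = Sxy/√(Sxx·Syy) = -321.71975/√(126884.282147) = -321.71975/356.208201 = -0.903179

-0.9032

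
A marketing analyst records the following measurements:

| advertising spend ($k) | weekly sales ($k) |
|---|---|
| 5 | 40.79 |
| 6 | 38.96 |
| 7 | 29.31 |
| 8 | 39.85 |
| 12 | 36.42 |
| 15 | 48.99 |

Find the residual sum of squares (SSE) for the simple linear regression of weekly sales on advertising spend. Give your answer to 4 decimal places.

n = 6, Σx = 53, Σy = 234.32, Σxy = 2133.57, Σx² = 543, Σy² = 9355.2408
Sxx = Σx² − (Σx)²/n = 543 − 468.166667 = 74.833333
Sxy = Σxy − (Σx)(Σy)/n = 2133.57 − 2069.826667 = 63.743333
Syy = Σy² − (Σy)²/n = 9355.2408 − 9150.977067 = 204.263733
b = Sxy/Sxx = 63.743333/74.833333 = 0.851804
SSE = Syy − b·Sxy = 204.263733 − 0.851804·63.743333 = 149.966906

149.9669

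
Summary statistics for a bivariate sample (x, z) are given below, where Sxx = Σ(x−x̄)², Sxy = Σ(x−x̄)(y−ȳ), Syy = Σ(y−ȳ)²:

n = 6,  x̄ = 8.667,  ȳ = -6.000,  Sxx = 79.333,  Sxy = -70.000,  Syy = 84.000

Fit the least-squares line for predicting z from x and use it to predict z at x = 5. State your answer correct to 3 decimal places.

b = Sxy/Sxx = -70/79.333 = -0.882357
a = ȳ − b·x̄ = -6 − (-0.882357)·8.667 = 1.647385
ŷ(5) = a + b·5 = 1.647385 + (-0.882357)·5 = -2.764398

-2.764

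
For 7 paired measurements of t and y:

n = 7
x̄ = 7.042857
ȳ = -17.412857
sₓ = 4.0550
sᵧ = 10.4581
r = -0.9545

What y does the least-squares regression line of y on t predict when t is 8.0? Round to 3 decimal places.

-19.769

b = r · sᵧ/sₓ = -0.9545 · 10.4581/4.055 = -2.461716
a = ȳ − b·x̄ = -17.412857 − (-2.461716)·7.042857 = -0.075347
ŷ(8.0) = a + b·8.0 = -0.075347 + (-2.461716)·8 = -19.769071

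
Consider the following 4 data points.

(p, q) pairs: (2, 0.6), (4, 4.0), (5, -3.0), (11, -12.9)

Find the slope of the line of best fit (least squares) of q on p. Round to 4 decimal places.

n = 4, Σx = 22, Σy = -11.3, Σxy = -139.7, Σx² = 166
Sxx = Σx² − (Σx)²/n = 166 − 121 = 45
Sxy = Σxy − (Σx)(Σy)/n = -139.7 − (-62.15) = -77.55
b = Sxy/Sxx = -77.55/45 = -1.723333

-1.7233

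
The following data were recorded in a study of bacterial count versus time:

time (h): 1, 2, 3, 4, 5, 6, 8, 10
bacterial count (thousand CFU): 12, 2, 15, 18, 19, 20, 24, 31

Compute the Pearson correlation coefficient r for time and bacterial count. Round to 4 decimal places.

0.8942

n = 8, Σx = 39, Σy = 141, Σxy = 850, Σx² = 255, Σy² = 2995
Sxx = Σx² − (Σx)²/n = 255 − 190.125 = 64.875
Sxy = Σxy − (Σx)(Σy)/n = 850 − 687.375 = 162.625
Syy = Σy² − (Σy)²/n = 2995 − 2485.125 = 509.875
r = Sxy/√(Sxx·Syy) = 162.625/√(33078.140625) = 162.625/181.873969 = 0.894163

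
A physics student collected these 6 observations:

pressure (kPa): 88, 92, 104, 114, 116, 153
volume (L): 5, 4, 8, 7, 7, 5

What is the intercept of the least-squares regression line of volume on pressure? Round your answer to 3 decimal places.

n = 6, Σx = 667, Σy = 36, Σxy = 4015, Σx² = 76885
Sxx = Σx² − (Σx)²/n = 76885 − 74148.166667 = 2736.833333
Sxy = Σxy − (Σx)(Σy)/n = 4015 − 4002 = 13
b = Sxy/Sxx = 13/2736.833333 = 0.004750
a = ȳ − b·x̄ = 6 − 0.004750·111.166667 = 5.471957

5.472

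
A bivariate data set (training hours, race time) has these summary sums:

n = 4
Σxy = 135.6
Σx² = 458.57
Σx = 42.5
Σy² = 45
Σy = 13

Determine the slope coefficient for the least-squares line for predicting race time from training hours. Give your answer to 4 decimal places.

Sxx = Σx² − (Σx)²/n = 458.57 − 451.5625 = 7.0075
Sxy = Σxy − (Σx)(Σy)/n = 135.6 − 138.125 = -2.525
b = Sxy/Sxx = -2.525/7.0075 = -0.360328

-0.3603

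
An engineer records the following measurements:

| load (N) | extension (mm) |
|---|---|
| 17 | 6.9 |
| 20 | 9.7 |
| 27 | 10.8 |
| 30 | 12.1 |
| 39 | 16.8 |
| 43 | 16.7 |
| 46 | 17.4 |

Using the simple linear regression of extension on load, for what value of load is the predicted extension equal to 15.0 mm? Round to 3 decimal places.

37.555

n = 7, Σx = 222, Σy = 90.4, Σxy = 3139.6, Σx² = 7804
Sxx = Σx² − (Σx)²/n = 7804 − 7040.571429 = 763.428571
Sxy = Σxy − (Σx)(Σy)/n = 3139.6 − 2866.971429 = 272.628571
b = Sxy/Sxx = 272.628571/763.428571 = 0.357111
a = ȳ − b·x̄ = 12.914286 − 0.357111·31.714286 = 1.588772
Set a + b·x = 15.0: x = (15.0 − 1.588772) / 0.357111 = 37.554810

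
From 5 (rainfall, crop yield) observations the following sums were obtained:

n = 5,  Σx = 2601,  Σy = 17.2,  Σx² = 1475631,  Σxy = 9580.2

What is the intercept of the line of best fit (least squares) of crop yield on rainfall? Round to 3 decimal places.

0.755

Sxx = Σx² − (Σx)²/n = 1475631 − 1353040.2 = 122590.8
Sxy = Σxy − (Σx)(Σy)/n = 9580.2 − 8947.44 = 632.76
b = Sxy/Sxx = 632.76/122590.8 = 0.005162
a = ȳ − b·x̄ = 3.44 − 0.005162·520.2 = 0.754956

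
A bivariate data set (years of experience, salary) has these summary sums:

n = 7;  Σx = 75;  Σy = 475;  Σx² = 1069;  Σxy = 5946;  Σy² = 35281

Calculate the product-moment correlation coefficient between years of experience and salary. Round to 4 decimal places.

0.9523

Sxx = Σx² − (Σx)²/n = 1069 − 803.571429 = 265.428571
Sxy = Σxy − (Σx)(Σy)/n = 5946 − 5089.285714 = 856.714286
Syy = Σy² − (Σy)²/n = 35281 − 32232.142857 = 3048.857143
r = Sxy/√(Sxx·Syy) = 856.714286/√(809253.795918) = 856.714286/899.585347 = 0.952344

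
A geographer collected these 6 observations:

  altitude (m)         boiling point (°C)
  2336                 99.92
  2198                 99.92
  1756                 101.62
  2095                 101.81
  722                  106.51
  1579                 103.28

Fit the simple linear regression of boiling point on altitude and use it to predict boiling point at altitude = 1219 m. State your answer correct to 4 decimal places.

n = 6, Σx = 10686, Σy = 613.06, Σxy = 1084753.29, Σx² = 20775186
Sxx = Σx² − (Σx)²/n = 20775186 − 19031766 = 1743420
Sxy = Σxy − (Σx)(Σy)/n = 1084753.29 − 1091859.86 = -7106.57
b = Sxy/Sxx = -7106.57/1743420 = -0.004076
a = ȳ − b·x̄ = 102.176667 − (-0.004076)·1781 = 109.436421
ŷ(1219) = a + b·1219 = 109.436421 + (-0.004076)·1219 = 104.467504

104.4675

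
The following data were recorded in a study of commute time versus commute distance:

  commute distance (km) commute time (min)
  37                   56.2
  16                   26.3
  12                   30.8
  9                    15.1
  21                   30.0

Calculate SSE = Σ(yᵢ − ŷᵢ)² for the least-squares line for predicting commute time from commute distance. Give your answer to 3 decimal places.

n = 5, Σx = 95, Σy = 158.4, Σxy = 3635.7, Σx² = 2291, Σy² = 5926.78
Sxx = Σx² − (Σx)²/n = 2291 − 1805 = 486
Sxy = Σxy − (Σx)(Σy)/n = 3635.7 − 3009.6 = 626.1
Syy = Σy² − (Σy)²/n = 5926.78 − 5018.112 = 908.668
b = Sxy/Sxx = 626.1/486 = 1.288272
SSE = Syy − b·Sxy = 908.668 − 1.288272·626.1 = 102.081148

102.081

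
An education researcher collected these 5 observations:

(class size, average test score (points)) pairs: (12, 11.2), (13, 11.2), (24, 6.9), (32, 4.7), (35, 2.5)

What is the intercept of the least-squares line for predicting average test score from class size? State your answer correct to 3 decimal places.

15.779

n = 5, Σx = 116, Σy = 36.5, Σxy = 683.5, Σx² = 3138
Sxx = Σx² − (Σx)²/n = 3138 − 2691.2 = 446.8
Sxy = Σxy − (Σx)(Σy)/n = 683.5 − 846.8 = -163.3
b = Sxy/Sxx = -163.3/446.8 = -0.365488
a = ȳ − b·x̄ = 7.3 − (-0.365488)·23.2 = 15.779320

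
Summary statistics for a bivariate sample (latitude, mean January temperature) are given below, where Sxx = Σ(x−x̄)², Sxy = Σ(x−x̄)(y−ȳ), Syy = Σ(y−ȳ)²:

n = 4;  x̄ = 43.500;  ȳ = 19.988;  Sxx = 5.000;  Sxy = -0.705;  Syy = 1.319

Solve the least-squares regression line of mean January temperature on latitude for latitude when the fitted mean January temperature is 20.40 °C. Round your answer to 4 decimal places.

b = Sxy/Sxx = -0.705/5 = -0.141
a = ȳ − b·x̄ = 19.988 − (-0.141)·43.5 = 26.1215
Set a + b·x = 20.40: x = (20.40 − 26.1215) / (-0.141) = 40.578014

40.5780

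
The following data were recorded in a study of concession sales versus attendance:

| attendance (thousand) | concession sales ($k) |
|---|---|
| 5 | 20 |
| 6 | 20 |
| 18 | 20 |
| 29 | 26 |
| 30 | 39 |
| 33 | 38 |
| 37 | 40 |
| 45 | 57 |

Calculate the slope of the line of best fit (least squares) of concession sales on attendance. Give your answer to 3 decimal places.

n = 8, Σx = 203, Σy = 260, Σxy = 7803, Σx² = 6609
Sxx = Σx² − (Σx)²/n = 6609 − 5151.125 = 1457.875
Sxy = Σxy − (Σx)(Σy)/n = 7803 − 6597.5 = 1205.5
b = Sxy/Sxx = 1205.5/1457.875 = 0.826888

0.827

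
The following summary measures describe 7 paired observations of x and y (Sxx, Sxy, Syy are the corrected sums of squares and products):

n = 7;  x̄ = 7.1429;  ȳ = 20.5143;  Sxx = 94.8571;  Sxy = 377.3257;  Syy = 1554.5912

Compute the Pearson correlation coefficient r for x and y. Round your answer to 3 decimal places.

r = Sxy/√(Sxx·Syy) = 377.3257/√(147464.012918) = 377.3257/384.010433 = 0.982592

0.983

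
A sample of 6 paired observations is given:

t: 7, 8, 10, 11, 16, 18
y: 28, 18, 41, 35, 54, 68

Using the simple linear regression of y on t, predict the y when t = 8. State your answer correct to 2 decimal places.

n = 6, Σx = 70, Σy = 244, Σxy = 3223, Σx² = 914
Sxx = Σx² − (Σx)²/n = 914 − 816.666667 = 97.333333
Sxy = Σxy − (Σx)(Σy)/n = 3223 − 2846.666667 = 376.333333
b = Sxy/Sxx = 376.333333/97.333333 = 3.866438
a = ȳ − b·x̄ = 40.666667 − 3.866438·11.666667 = -4.441781
ŷ(8) = a + b·8 = -4.441781 + 3.866438·8 = 26.489726

26.49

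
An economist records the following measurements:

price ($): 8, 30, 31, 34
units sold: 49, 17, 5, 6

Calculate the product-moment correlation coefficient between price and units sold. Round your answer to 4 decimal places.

n = 4, Σx = 103, Σy = 77, Σxy = 1261, Σx² = 3081, Σy² = 2751
Sxx = Σx² − (Σx)²/n = 3081 − 2652.25 = 428.75
Sxy = Σxy − (Σx)(Σy)/n = 1261 − 1982.75 = -721.75
Syy = Σy² − (Σy)²/n = 2751 − 1482.25 = 1268.75
r = Sxy/√(Sxx·Syy) = -721.75/√(543976.5625) = -721.75/737.547668 = -0.978581

-0.9786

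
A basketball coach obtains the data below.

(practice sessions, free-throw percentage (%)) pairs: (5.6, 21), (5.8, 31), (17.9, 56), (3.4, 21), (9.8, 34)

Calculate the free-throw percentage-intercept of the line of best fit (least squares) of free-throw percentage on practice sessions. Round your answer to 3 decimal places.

12.027

n = 5, Σx = 42.5, Σy = 163, Σxy = 1704.4, Σx² = 493.01
Sxx = Σx² − (Σx)²/n = 493.01 − 361.25 = 131.76
Sxy = Σxy − (Σx)(Σy)/n = 1704.4 − 1385.5 = 318.9
b = Sxy/Sxx = 318.9/131.76 = 2.420310
a = ȳ − b·x̄ = 32.6 − 2.420310·8.5 = 12.027368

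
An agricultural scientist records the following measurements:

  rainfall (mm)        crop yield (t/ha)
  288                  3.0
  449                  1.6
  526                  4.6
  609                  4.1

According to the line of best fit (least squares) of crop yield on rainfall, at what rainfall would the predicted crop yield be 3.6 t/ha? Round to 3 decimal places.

n = 4, Σx = 1872, Σy = 13.3, Σxy = 6498.9, Σx² = 932102
Sxx = Σx² − (Σx)²/n = 932102 − 876096 = 56006
Sxy = Σxy − (Σx)(Σy)/n = 6498.9 − 6224.4 = 274.5
b = Sxy/Sxx = 274.5/56006 = 0.004901
a = ȳ − b·x̄ = 3.325 − 0.004901·468 = 1.031210
Set a + b·x = 3.6: x = (3.6 − 1.031210) / 0.004901 = 524.108015

524.108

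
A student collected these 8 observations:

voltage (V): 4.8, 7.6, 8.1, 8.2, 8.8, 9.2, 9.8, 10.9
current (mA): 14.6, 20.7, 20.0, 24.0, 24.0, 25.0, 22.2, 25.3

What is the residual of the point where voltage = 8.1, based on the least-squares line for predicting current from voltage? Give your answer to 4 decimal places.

n = 8, Σx = 67.4, Σy = 175.8, Σxy = 1520.73, Σx² = 590.58
Sxx = Σx² − (Σx)²/n = 590.58 − 567.845 = 22.735
Sxy = Σxy − (Σx)(Σy)/n = 1520.73 − 1481.115 = 39.615
b = Sxy/Sxx = 39.615/22.735 = 1.742468
a = ȳ − b·x̄ = 21.975 − 1.742468·8.425 = 7.294711
ŷ(8.1) = 7.294711 + 1.742468·8.1 = 21.408698
residual = y − ŷ = 20.0 − 21.408698 = -1.408698

-1.4087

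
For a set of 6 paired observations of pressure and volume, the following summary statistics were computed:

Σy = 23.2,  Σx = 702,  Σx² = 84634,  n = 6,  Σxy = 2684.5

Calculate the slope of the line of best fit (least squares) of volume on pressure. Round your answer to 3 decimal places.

Sxx = Σx² − (Σx)²/n = 84634 − 82134 = 2500
Sxy = Σxy − (Σx)(Σy)/n = 2684.5 − 2714.4 = -29.9
b = Sxy/Sxx = -29.9/2500 = -0.01196

-0.012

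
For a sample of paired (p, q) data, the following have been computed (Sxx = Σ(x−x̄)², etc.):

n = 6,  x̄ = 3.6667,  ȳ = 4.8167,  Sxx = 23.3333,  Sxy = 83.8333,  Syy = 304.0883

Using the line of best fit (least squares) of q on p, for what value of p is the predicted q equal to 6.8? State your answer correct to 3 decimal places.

4.219

b = Sxy/Sxx = 83.8333/23.3333 = 3.592861
a = ȳ − b·x̄ = 4.8167 − 3.592861·3.6667 = -8.357243
Set a + b·x = 6.8: x = (6.8 − (-8.357243)) / 3.592861 = 4.218711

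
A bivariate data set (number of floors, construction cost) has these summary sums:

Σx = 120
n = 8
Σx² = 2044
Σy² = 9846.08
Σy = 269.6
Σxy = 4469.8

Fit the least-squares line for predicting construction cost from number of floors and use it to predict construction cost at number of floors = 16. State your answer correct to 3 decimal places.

35.445

Sxx = Σx² − (Σx)²/n = 2044 − 1800 = 244
Sxy = Σxy − (Σx)(Σy)/n = 4469.8 − 4044 = 425.8
b = Sxy/Sxx = 425.8/244 = 1.745082
a = ȳ − b·x̄ = 33.7 − 1.745082·15 = 7.523770
ŷ(16) = a + b·16 = 7.523770 + 1.745082·16 = 35.445082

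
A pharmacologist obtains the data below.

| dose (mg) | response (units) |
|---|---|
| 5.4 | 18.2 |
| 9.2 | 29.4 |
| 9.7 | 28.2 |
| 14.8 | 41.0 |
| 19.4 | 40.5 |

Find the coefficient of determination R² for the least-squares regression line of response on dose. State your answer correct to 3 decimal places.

0.875

n = 5, Σx = 58.5, Σy = 157.3, Σxy = 2034.8, Σx² = 803.29, Σy² = 5312.09
Sxx = Σx² − (Σx)²/n = 803.29 − 684.45 = 118.84
Sxy = Σxy − (Σx)(Σy)/n = 2034.8 − 1840.41 = 194.39
Syy = Σy² − (Σy)²/n = 5312.09 − 4948.658 = 363.432
R² = Sxy²/(Sxx·Syy) = (194.39)²/(118.84·363.432) = 0.874907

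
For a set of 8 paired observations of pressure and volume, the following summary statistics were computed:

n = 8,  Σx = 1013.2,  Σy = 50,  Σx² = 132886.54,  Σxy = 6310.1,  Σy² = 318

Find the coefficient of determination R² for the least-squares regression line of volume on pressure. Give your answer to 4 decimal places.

0.0200

Sxx = Σx² − (Σx)²/n = 132886.54 − 128321.78 = 4564.76
Sxy = Σxy − (Σx)(Σy)/n = 6310.1 − 6332.5 = -22.4
Syy = Σy² − (Σy)²/n = 318 − 312.5 = 5.5
R² = Sxy²/(Sxx·Syy) = (-22.4)²/(4564.76·5.5) = 0.019986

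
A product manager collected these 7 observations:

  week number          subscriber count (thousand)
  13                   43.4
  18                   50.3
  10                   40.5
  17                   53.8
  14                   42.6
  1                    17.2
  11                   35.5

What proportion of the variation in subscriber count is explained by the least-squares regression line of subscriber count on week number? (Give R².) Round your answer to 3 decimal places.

0.946

n = 7, Σx = 84, Σy = 283.3, Σxy = 3793.3, Σx² = 1200, Σy² = 12319.19
Sxx = Σx² − (Σx)²/n = 1200 − 1008 = 192
Sxy = Σxy − (Σx)(Σy)/n = 3793.3 − 3399.6 = 393.7
Syy = Σy² − (Σy)²/n = 12319.19 − 11465.555714 = 853.634286
R² = Sxy²/(Sxx·Syy) = (393.7)²/(192·853.634286) = 0.945709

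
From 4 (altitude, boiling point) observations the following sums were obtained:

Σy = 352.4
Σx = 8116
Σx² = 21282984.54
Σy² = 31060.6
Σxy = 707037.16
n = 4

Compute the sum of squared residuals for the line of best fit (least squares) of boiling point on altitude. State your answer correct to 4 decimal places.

Sxx = Σx² − (Σx)²/n = 21282984.54 − 16467364 = 4815620.54
Sxy = Σxy − (Σx)(Σy)/n = 707037.16 − 715019.6 = -7982.44
Syy = Σy² − (Σy)²/n = 31060.6 − 31046.44 = 14.16
b = Sxy/Sxx = -7982.44/4815620.54 = -0.001658
SSE = Syy − b·Sxy = 14.16 − (-0.001658)·(-7982.44) = 0.928196

0.9282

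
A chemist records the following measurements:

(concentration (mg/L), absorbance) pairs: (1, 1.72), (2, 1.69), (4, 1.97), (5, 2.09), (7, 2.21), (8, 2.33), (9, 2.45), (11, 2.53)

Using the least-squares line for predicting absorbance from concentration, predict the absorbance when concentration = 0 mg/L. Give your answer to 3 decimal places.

1.597

n = 8, Σx = 47, Σy = 16.99, Σxy = 107.42, Σx² = 361
Sxx = Σx² − (Σx)²/n = 361 − 276.125 = 84.875
Sxy = Σxy − (Σx)(Σy)/n = 107.42 − 99.81625 = 7.60375
b = Sxy/Sxx = 7.60375/84.875 = 0.089588
a = ȳ − b·x̄ = 2.12375 − 0.089588·5.875 = 1.597423
ŷ(0) = a + b·0 = 1.597423 + 0.089588·0 = 1.597423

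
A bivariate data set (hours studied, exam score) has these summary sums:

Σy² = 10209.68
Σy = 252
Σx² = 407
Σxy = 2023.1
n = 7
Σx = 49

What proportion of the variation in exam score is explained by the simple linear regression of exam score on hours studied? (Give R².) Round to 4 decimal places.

0.9220

Sxx = Σx² − (Σx)²/n = 407 − 343 = 64
Sxy = Σxy − (Σx)(Σy)/n = 2023.1 − 1764 = 259.1
Syy = Σy² − (Σy)²/n = 10209.68 − 9072 = 1137.68
R² = Sxy²/(Sxx·Syy) = (259.1)²/(64·1137.68) = 0.922008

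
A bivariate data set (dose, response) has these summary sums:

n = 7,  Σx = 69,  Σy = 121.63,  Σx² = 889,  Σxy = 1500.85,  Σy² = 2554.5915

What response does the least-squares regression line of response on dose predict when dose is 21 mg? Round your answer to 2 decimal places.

33.48

Sxx = Σx² − (Σx)²/n = 889 − 680.142857 = 208.857143
Sxy = Σxy − (Σx)(Σy)/n = 1500.85 − 1198.924286 = 301.925714
b = Sxy/Sxx = 301.925714/208.857143 = 1.445609
a = ȳ − b·x̄ = 17.375714 − 1.445609·9.857143 = 3.126142
ŷ(21) = a + b·21 = 3.126142 + 1.445609·21 = 33.483926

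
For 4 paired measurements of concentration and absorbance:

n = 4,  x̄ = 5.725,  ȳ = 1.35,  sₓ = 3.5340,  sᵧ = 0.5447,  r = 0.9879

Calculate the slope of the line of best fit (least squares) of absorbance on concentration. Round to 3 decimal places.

b = r · sᵧ/sₓ = 0.9879 · 0.5447/3.534 = 0.152266

0.152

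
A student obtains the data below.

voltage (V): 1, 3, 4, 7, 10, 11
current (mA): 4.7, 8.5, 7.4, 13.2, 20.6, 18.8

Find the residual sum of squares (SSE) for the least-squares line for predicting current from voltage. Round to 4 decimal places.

n = 6, Σx = 36, Σy = 73.2, Σxy = 565, Σx² = 296, Σy² = 1101.14
Sxx = Σx² − (Σx)²/n = 296 − 216 = 80
Sxy = Σxy − (Σx)(Σy)/n = 565 − 439.2 = 125.8
Syy = Σy² − (Σy)²/n = 1101.14 − 893.04 = 208.1
b = Sxy/Sxx = 125.8/80 = 1.5725
SSE = Syy − b·Sxy = 208.1 − 1.5725·125.8 = 10.2795

10.2795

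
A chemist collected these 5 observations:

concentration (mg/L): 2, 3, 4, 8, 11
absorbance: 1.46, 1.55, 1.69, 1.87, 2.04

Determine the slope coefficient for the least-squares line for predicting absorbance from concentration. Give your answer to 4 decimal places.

0.0614

n = 5, Σx = 28, Σy = 8.61, Σxy = 51.73, Σx² = 214
Sxx = Σx² − (Σx)²/n = 214 − 156.8 = 57.2
Sxy = Σxy − (Σx)(Σy)/n = 51.73 − 48.216 = 3.514
b = Sxy/Sxx = 3.514/57.2 = 0.061434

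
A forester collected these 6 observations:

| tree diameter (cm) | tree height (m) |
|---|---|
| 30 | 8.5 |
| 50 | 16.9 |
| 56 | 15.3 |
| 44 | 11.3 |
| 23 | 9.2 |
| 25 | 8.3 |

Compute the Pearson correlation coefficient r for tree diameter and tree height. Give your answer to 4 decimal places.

0.9066

n = 6, Σx = 228, Σy = 69.5, Σxy = 2873.1, Σx² = 9626, Σy² = 873.17
Sxx = Σx² − (Σx)²/n = 9626 − 8664 = 962
Sxy = Σxy − (Σx)(Σy)/n = 2873.1 − 2641 = 232.1
Syy = Σy² − (Σy)²/n = 873.17 − 805.041667 = 68.128333
r = Sxy/√(Sxx·Syy) = 232.1/√(65539.456667) = 232.1/256.006751 = 0.906617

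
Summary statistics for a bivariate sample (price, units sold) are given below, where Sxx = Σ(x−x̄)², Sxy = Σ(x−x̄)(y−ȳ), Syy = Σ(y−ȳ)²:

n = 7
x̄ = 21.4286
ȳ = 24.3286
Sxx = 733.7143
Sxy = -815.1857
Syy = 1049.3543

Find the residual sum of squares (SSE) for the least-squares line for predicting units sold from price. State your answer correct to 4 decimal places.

b = Sxy/Sxx = -815.1857/733.7143 = -1.111040
SSE = Syy − b·Sxy = 1049.3543 − (-1.111040)·(-815.1857) = 143.650642

143.6506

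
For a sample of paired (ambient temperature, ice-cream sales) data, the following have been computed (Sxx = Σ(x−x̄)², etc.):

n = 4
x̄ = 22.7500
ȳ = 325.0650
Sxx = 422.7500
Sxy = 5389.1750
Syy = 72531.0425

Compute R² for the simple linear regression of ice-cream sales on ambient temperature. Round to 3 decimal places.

R² = Sxy²/(Sxx·Syy) = (5389.175)²/(422.75·72531.0425) = 0.947190

0.947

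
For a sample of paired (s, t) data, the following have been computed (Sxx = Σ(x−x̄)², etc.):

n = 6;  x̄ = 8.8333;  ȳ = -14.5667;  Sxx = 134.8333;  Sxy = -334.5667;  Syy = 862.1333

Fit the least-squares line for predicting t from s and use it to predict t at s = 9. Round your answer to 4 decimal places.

-14.9803

b = Sxy/Sxx = -334.5667/134.8333 = -2.481336
a = ȳ − b·x̄ = -14.5667 − (-2.481336)·8.8333 = 7.351684
ŷ(9) = a + b·9 = 7.351684 + (-2.481336)·9 = -14.980339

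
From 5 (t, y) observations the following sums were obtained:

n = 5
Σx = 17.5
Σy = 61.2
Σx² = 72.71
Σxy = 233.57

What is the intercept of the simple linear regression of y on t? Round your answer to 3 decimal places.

Sxx = Σx² − (Σx)²/n = 72.71 − 61.25 = 11.46
Sxy = Σxy − (Σx)(Σy)/n = 233.57 − 214.2 = 19.37
b = Sxy/Sxx = 19.37/11.46 = 1.690227
a = ȳ − b·x̄ = 12.24 − 1.690227·3.5 = 6.324206

6.324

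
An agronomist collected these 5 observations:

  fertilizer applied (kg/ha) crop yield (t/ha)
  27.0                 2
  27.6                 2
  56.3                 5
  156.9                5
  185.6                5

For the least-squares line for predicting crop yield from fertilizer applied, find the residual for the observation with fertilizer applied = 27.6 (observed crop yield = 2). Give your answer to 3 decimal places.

n = 5, Σx = 453.4, Σy = 19, Σxy = 2103.2, Σx² = 63725.42
Sxx = Σx² − (Σx)²/n = 63725.42 − 41114.312 = 22611.108
Sxy = Σxy − (Σx)(Σy)/n = 2103.2 − 1722.92 = 380.28
b = Sxy/Sxx = 380.28/22611.108 = 0.016818
a = ȳ − b·x̄ = 3.8 − 0.016818·90.68 = 2.274918
ŷ(27.6) = 2.274918 + 0.016818·27.6 = 2.739103
residual = y − ŷ = 2 − 2.739103 = -0.739103

-0.739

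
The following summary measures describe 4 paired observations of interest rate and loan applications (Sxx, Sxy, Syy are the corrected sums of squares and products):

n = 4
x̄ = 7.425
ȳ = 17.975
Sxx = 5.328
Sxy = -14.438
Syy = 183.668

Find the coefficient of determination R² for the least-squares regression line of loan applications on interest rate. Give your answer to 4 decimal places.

R² = Sxy²/(Sxx·Syy) = (-14.438)²/(5.328·183.668) = 0.213018

0.2130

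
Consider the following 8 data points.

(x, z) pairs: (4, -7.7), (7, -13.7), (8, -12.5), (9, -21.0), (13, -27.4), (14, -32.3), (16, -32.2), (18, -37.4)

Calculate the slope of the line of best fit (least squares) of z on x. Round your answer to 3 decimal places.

n = 8, Σx = 89, Σy = -184.2, Σxy = -2412.5, Σx² = 1155
Sxx = Σx² − (Σx)²/n = 1155 − 990.125 = 164.875
Sxy = Σxy − (Σx)(Σy)/n = -2412.5 − (-2049.225) = -363.275
b = Sxy/Sxx = -363.275/164.875 = -2.203336

-2.203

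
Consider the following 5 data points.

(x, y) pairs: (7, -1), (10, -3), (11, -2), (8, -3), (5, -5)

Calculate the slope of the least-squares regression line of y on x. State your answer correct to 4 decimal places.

0.2982

n = 5, Σx = 41, Σy = -14, Σxy = -108, Σx² = 359
Sxx = Σx² − (Σx)²/n = 359 − 336.2 = 22.8
Sxy = Σxy − (Σx)(Σy)/n = -108 − (-114.8) = 6.8
b = Sxy/Sxx = 6.8/22.8 = 0.298246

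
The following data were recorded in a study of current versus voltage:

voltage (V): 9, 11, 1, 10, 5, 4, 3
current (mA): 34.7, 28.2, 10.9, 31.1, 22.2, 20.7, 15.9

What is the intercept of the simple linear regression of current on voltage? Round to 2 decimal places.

n = 7, Σx = 43, Σy = 163.7, Σxy = 1185.9, Σx² = 353
Sxx = Σx² − (Σx)²/n = 353 − 264.142857 = 88.857143
Sxy = Σxy − (Σx)(Σy)/n = 1185.9 − 1005.585714 = 180.314286
b = Sxy/Sxx = 180.314286/88.857143 = 2.029260
a = ȳ − b·x̄ = 23.385714 − 2.029260·6.142857 = 10.920257

10.92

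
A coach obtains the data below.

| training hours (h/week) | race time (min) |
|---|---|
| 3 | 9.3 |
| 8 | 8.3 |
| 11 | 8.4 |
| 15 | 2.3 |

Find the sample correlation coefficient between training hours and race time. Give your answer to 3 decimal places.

-0.832

n = 4, Σx = 37, Σy = 28.3, Σxy = 221.2, Σx² = 419, Σy² = 231.23
Sxx = Σx² − (Σx)²/n = 419 − 342.25 = 76.75
Sxy = Σxy − (Σx)(Σy)/n = 221.2 − 261.775 = -40.575
Syy = Σy² − (Σy)²/n = 231.23 − 200.2225 = 31.0075
r = Sxy/√(Sxx·Syy) = -40.575/√(2379.825625) = -40.575/48.783456 = -0.831737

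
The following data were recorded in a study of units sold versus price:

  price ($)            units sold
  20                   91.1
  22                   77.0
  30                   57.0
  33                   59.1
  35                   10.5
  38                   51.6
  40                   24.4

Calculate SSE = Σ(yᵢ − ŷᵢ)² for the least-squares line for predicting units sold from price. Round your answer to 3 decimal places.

n = 7, Σx = 218, Σy = 370.7, Σxy = 10480.6, Σx² = 7142, Σy² = 24338.19
Sxx = Σx² − (Σx)²/n = 7142 − 6789.142857 = 352.857143
Sxy = Σxy − (Σx)(Σy)/n = 10480.6 − 11544.657143 = -1064.057143
Syy = Σy² − (Σy)²/n = 24338.19 − 19631.212857 = 4706.977143
b = Sxy/Sxx = -1064.057143/352.857143 = -3.015547
SSE = Syy − b·Sxy = 4706.977143 − (-3.015547)·(-1064.057143) = 1498.263287

1498.263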